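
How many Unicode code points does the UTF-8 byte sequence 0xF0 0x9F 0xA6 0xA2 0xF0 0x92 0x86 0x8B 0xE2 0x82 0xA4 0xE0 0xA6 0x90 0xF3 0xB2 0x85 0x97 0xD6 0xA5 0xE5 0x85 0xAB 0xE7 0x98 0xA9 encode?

Byte at offset 0: 0xF0 = 11110000 → 4-byte char (#1). Advance 4.
Byte at offset 4: 0xF0 = 11110000 → 4-byte char (#2). Advance 4.
Byte at offset 8: 0xE2 = 11100010 → 3-byte char (#3). Advance 3.
Byte at offset 11: 0xE0 = 11100000 → 3-byte char (#4). Advance 3.
Byte at offset 14: 0xF3 = 11110011 → 4-byte char (#5). Advance 4.
Byte at offset 18: 0xD6 = 11010110 → 2-byte char (#6). Advance 2.
Byte at offset 20: 0xE5 = 11100101 → 3-byte char (#7). Advance 3.
Byte at offset 23: 0xE7 = 11100111 → 3-byte char (#8). Advance 3.
Reached end at offset 26 after 8 code points.

8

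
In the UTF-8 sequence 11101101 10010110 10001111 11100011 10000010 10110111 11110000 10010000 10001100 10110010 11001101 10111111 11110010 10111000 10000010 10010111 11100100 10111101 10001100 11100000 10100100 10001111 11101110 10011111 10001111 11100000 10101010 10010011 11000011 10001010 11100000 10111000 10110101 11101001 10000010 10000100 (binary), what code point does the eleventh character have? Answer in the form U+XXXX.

Offset 0: leading byte 0xED = 11101101 → 3-byte char #1 = ED 96 8F.
Offset 3: leading byte 0xE3 = 11100011 → 3-byte char #2 = E3 82 B7.
Offset 6: leading byte 0xF0 = 11110000 → 4-byte char #3 = F0 90 8C B2.
Offset 10: leading byte 0xCD = 11001101 → 2-byte char #4 = CD BF.
Offset 12: leading byte 0xF2 = 11110010 → 4-byte char #5 = F2 B8 82 97.
Offset 16: leading byte 0xE4 = 11100100 → 3-byte char #6 = E4 BD 8C.
Offset 19: leading byte 0xE0 = 11100000 → 3-byte char #7 = E0 A4 8F.
Offset 22: leading byte 0xEE = 11101110 → 3-byte char #8 = EE 9F 8F.
Offset 25: leading byte 0xE0 = 11100000 → 3-byte char #9 = E0 AA 93.
Offset 28: leading byte 0xC3 = 11000011 → 2-byte char #10 = C3 8A.
Offset 30: leading byte 0xE0 = 11100000 → 3-byte char #11 = E0 B8 B5.
Leading byte 0xE0 = 11100000 matches 1110xxxx → 3-byte sequence.
Byte 1: 0xE0 = 11100000, payload 0000 (4 bits).
Byte 2: 0xB8 = 10111000 (10xxxxxx ✓), payload 111000.
Byte 3: 0xB5 = 10110101 (10xxxxxx ✓), payload 110101.
Concatenate: 0000111000110101 = 0xE35 (16 bits → U+0E35).

U+0E35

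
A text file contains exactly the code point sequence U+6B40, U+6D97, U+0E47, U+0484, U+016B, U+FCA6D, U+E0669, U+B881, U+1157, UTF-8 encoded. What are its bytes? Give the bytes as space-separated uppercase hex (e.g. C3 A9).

E6 AD 80 E6 B6 97 E0 B9 87 D2 84 C5 AB F3 BC A9 AD F3 A0 99 A9 EB A2 81 E1 85 97

U+6B40: 3-byte form → E6 AD 80.
U+6D97: 3-byte form → E6 B6 97.
U+0E47: 3-byte form → E0 B9 87.
U+0484: 2-byte form → D2 84.
U+016B: 2-byte form → C5 AB.
U+FCA6D: 4-byte form → F3 BC A9 AD.
U+E0669: 4-byte form → F3 A0 99 A9.
U+B881: 3-byte form → EB A2 81.
U+1157: 3-byte form → E1 85 97.
Concatenated (27 bytes): E6 AD 80 E6 B6 97 E0 B9 87 D2 84 C5 AB F3 BC A9 AD F3 A0 99 A9 EB A2 81 E1 85 97.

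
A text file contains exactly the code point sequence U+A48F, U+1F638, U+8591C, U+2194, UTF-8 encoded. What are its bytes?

EA 92 8F F0 9F 98 B8 F2 85 A4 9C E2 86 94

U+A48F: 3-byte form → EA 92 8F.
U+1F638: 4-byte form → F0 9F 98 B8.
U+8591C: 4-byte form → F2 85 A4 9C.
U+2194: 3-byte form → E2 86 94.
Concatenated (14 bytes): EA 92 8F F0 9F 98 B8 F2 85 A4 9C E2 86 94.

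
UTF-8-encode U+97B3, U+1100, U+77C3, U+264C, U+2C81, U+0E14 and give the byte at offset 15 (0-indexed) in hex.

0xE0

U+97B3 → 3-byte form E9 9E B3 at offsets 0–2.
U+1100 → 3-byte form E1 84 80 at offsets 3–5.
U+77C3 → 3-byte form E7 9F 83 at offsets 6–8.
U+264C → 3-byte form E2 99 8C at offsets 9–11.
U+2C81 → 3-byte form E2 B2 81 at offsets 12–14.
U+0E14 → 3-byte form E0 B8 94 at offsets 15–17.
Offset 15 falls in char 6's range; it's byte 1 of E0 B8 94 = 0xE0.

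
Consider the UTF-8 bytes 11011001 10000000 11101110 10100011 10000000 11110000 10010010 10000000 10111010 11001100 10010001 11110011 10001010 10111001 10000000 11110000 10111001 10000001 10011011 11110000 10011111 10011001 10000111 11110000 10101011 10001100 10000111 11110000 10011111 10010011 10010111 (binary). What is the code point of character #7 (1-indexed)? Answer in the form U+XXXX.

Offset 0: leading byte 0xD9 = 11011001 → 2-byte char #1 = D9 80.
Offset 2: leading byte 0xEE = 11101110 → 3-byte char #2 = EE A3 80.
Offset 5: leading byte 0xF0 = 11110000 → 4-byte char #3 = F0 92 80 BA.
Offset 9: leading byte 0xCC = 11001100 → 2-byte char #4 = CC 91.
Offset 11: leading byte 0xF3 = 11110011 → 4-byte char #5 = F3 8A B9 80.
Offset 15: leading byte 0xF0 = 11110000 → 4-byte char #6 = F0 B9 81 9B.
Offset 19: leading byte 0xF0 = 11110000 → 4-byte char #7 = F0 9F 99 87.
Leading byte 0xF0 = 11110000 matches 11110xxx → 4-byte sequence.
Byte 1: 0xF0 = 11110000, payload 000 (3 bits).
Byte 2: 0x9F = 10011111 (10xxxxxx ✓), payload 011111.
Byte 3: 0x99 = 10011001 (10xxxxxx ✓), payload 011001.
Byte 4: 0x87 = 10000111 (10xxxxxx ✓), payload 000111.
Concatenate: 000011111011001000111 = 0x1F647 (21 bits → U+1F647).

U+1F647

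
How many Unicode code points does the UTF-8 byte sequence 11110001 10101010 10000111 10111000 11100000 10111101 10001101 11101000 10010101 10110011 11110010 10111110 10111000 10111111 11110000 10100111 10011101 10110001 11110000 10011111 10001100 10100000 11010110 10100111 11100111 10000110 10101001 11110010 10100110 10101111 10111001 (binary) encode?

9

Byte at offset 0: 0xF1 = 11110001 → 4-byte char (#1). Advance 4.
Byte at offset 4: 0xE0 = 11100000 → 3-byte char (#2). Advance 3.
Byte at offset 7: 0xE8 = 11101000 → 3-byte char (#3). Advance 3.
Byte at offset 10: 0xF2 = 11110010 → 4-byte char (#4). Advance 4.
Byte at offset 14: 0xF0 = 11110000 → 4-byte char (#5). Advance 4.
Byte at offset 18: 0xF0 = 11110000 → 4-byte char (#6). Advance 4.
Byte at offset 22: 0xD6 = 11010110 → 2-byte char (#7). Advance 2.
Byte at offset 24: 0xE7 = 11100111 → 3-byte char (#8). Advance 3.
Byte at offset 27: 0xF2 = 11110010 → 4-byte char (#9). Advance 4.
Reached end at offset 31 after 9 code points.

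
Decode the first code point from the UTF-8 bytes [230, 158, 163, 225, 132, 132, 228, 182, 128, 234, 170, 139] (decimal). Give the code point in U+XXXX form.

Offset 0: leading byte 0xE6 = 11100110 → 3-byte char #1 = E6 9E A3.
Leading byte 0xE6 = 11100110 matches 1110xxxx → 3-byte sequence.
Byte 1: 0xE6 = 11100110, payload 0110 (4 bits).
Byte 2: 0x9E = 10011110 (10xxxxxx ✓), payload 011110.
Byte 3: 0xA3 = 10100011 (10xxxxxx ✓), payload 100011.
Concatenate: 0110011110100011 = 0x67A3 (16 bits → U+67A3).

U+67A3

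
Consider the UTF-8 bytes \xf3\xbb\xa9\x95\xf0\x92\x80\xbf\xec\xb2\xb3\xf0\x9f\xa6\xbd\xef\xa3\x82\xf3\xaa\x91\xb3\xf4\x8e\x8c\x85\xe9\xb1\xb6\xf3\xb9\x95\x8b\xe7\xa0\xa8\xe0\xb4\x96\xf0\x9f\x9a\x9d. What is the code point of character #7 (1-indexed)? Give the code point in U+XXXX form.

Offset 0: leading byte 0xF3 = 11110011 → 4-byte char #1 = F3 BB A9 95.
Offset 4: leading byte 0xF0 = 11110000 → 4-byte char #2 = F0 92 80 BF.
Offset 8: leading byte 0xEC = 11101100 → 3-byte char #3 = EC B2 B3.
Offset 11: leading byte 0xF0 = 11110000 → 4-byte char #4 = F0 9F A6 BD.
Offset 15: leading byte 0xEF = 11101111 → 3-byte char #5 = EF A3 82.
Offset 18: leading byte 0xF3 = 11110011 → 4-byte char #6 = F3 AA 91 B3.
Offset 22: leading byte 0xF4 = 11110100 → 4-byte char #7 = F4 8E 8C 85.
Leading byte 0xF4 = 11110100 matches 11110xxx → 4-byte sequence.
Byte 1: 0xF4 = 11110100, payload 100 (3 bits).
Byte 2: 0x8E = 10001110 (10xxxxxx ✓), payload 001110.
Byte 3: 0x8C = 10001100 (10xxxxxx ✓), payload 001100.
Byte 4: 0x85 = 10000101 (10xxxxxx ✓), payload 000101.
Concatenate: 100001110001100000101 = 0x10E305 (21 bits → U+10E305).

U+10E305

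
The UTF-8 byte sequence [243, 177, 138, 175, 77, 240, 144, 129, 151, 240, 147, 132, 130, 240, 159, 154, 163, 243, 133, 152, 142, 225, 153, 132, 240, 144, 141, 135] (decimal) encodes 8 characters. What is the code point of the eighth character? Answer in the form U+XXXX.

Offset 0: leading byte 0xF3 = 11110011 → 4-byte char #1 = F3 B1 8A AF.
Offset 4: leading byte 0x4D = 01001101 → 1-byte char #2 = 4D.
Offset 5: leading byte 0xF0 = 11110000 → 4-byte char #3 = F0 90 81 97.
Offset 9: leading byte 0xF0 = 11110000 → 4-byte char #4 = F0 93 84 82.
Offset 13: leading byte 0xF0 = 11110000 → 4-byte char #5 = F0 9F 9A A3.
Offset 17: leading byte 0xF3 = 11110011 → 4-byte char #6 = F3 85 98 8E.
Offset 21: leading byte 0xE1 = 11100001 → 3-byte char #7 = E1 99 84.
Offset 24: leading byte 0xF0 = 11110000 → 4-byte char #8 = F0 90 8D 87.
Leading byte 0xF0 = 11110000 matches 11110xxx → 4-byte sequence.
Byte 1: 0xF0 = 11110000, payload 000 (3 bits).
Byte 2: 0x90 = 10010000 (10xxxxxx ✓), payload 010000.
Byte 3: 0x8D = 10001101 (10xxxxxx ✓), payload 001101.
Byte 4: 0x87 = 10000111 (10xxxxxx ✓), payload 000111.
Concatenate: 000010000001101000111 = 0x10347 (21 bits → U+10347).

U+10347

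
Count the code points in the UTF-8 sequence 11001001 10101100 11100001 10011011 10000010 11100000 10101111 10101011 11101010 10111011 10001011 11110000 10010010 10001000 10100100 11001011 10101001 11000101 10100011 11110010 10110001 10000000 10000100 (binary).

8

Byte at offset 0: 0xC9 = 11001001 → 2-byte char (#1). Advance 2.
Byte at offset 2: 0xE1 = 11100001 → 3-byte char (#2). Advance 3.
Byte at offset 5: 0xE0 = 11100000 → 3-byte char (#3). Advance 3.
Byte at offset 8: 0xEA = 11101010 → 3-byte char (#4). Advance 3.
Byte at offset 11: 0xF0 = 11110000 → 4-byte char (#5). Advance 4.
Byte at offset 15: 0xCB = 11001011 → 2-byte char (#6). Advance 2.
Byte at offset 17: 0xC5 = 11000101 → 2-byte char (#7). Advance 2.
Byte at offset 19: 0xF2 = 11110010 → 4-byte char (#8). Advance 4.
Reached end at offset 23 after 8 code points.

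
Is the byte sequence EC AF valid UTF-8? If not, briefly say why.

Leading byte 0xEC = 11101100 → 3-byte form, but only 2 bytes are present.

invalid (sequence truncated)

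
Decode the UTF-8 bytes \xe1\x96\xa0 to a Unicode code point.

U+15A0

Leading byte 0xE1 = 11100001 matches 1110xxxx → 3-byte sequence.
Byte 1: 0xE1 = 11100001, payload 0001 (4 bits).
Byte 2: 0x96 = 10010110 (10xxxxxx ✓), payload 010110.
Byte 3: 0xA0 = 10100000 (10xxxxxx ✓), payload 100000.
Concatenate: 0001010110100000 = 0x15A0 (16 bits → U+15A0).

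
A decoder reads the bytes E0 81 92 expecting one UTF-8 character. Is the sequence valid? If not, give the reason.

Leading byte 0xE0 = 11100000 → 3-byte form.
Continuation bytes all match 10xxxxxx. Payload decodes to 0x52.
But 0x52 < 0x800, the minimum for a 3-byte sequence — this is an overlong encoding.

invalid (overlong encoding)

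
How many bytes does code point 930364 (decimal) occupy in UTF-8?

U+E323C = 0xE323C. UTF-8 uses 1 byte below 0x80, 2 below 0x800, 3 below 0x10000, 4 up to 0x10FFFF. 0xE323C is in U+10000–U+10FFFF → 4 bytes.

4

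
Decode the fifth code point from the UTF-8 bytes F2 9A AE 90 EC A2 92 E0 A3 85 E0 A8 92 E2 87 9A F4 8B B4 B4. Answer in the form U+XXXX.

Offset 0: leading byte 0xF2 = 11110010 → 4-byte char #1 = F2 9A AE 90.
Offset 4: leading byte 0xEC = 11101100 → 3-byte char #2 = EC A2 92.
Offset 7: leading byte 0xE0 = 11100000 → 3-byte char #3 = E0 A3 85.
Offset 10: leading byte 0xE0 = 11100000 → 3-byte char #4 = E0 A8 92.
Offset 13: leading byte 0xE2 = 11100010 → 3-byte char #5 = E2 87 9A.
Leading byte 0xE2 = 11100010 matches 1110xxxx → 3-byte sequence.
Byte 1: 0xE2 = 11100010, payload 0010 (4 bits).
Byte 2: 0x87 = 10000111 (10xxxxxx ✓), payload 000111.
Byte 3: 0x9A = 10011010 (10xxxxxx ✓), payload 011010.
Concatenate: 0010000111011010 = 0x21DA (16 bits → U+21DA).

U+21DA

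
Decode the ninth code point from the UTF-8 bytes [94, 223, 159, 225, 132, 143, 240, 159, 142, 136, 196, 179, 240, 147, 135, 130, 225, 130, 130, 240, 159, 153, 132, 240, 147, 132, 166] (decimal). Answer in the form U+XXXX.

Offset 0: leading byte 0x5E = 01011110 → 1-byte char #1 = 5E.
Offset 1: leading byte 0xDF = 11011111 → 2-byte char #2 = DF 9F.
Offset 3: leading byte 0xE1 = 11100001 → 3-byte char #3 = E1 84 8F.
Offset 6: leading byte 0xF0 = 11110000 → 4-byte char #4 = F0 9F 8E 88.
Offset 10: leading byte 0xC4 = 11000100 → 2-byte char #5 = C4 B3.
Offset 12: leading byte 0xF0 = 11110000 → 4-byte char #6 = F0 93 87 82.
Offset 16: leading byte 0xE1 = 11100001 → 3-byte char #7 = E1 82 82.
Offset 19: leading byte 0xF0 = 11110000 → 4-byte char #8 = F0 9F 99 84.
Offset 23: leading byte 0xF0 = 11110000 → 4-byte char #9 = F0 93 84 A6.
Leading byte 0xF0 = 11110000 matches 11110xxx → 4-byte sequence.
Byte 1: 0xF0 = 11110000, payload 000 (3 bits).
Byte 2: 0x93 = 10010011 (10xxxxxx ✓), payload 010011.
Byte 3: 0x84 = 10000100 (10xxxxxx ✓), payload 000100.
Byte 4: 0xA6 = 10100110 (10xxxxxx ✓), payload 100110.
Concatenate: 000010011000100100110 = 0x13126 (21 bits → U+13126).

U+13126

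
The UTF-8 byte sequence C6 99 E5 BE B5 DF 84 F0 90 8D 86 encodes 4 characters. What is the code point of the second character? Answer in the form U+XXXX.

Offset 0: leading byte 0xC6 = 11000110 → 2-byte char #1 = C6 99.
Offset 2: leading byte 0xE5 = 11100101 → 3-byte char #2 = E5 BE B5.
Leading byte 0xE5 = 11100101 matches 1110xxxx → 3-byte sequence.
Byte 1: 0xE5 = 11100101, payload 0101 (4 bits).
Byte 2: 0xBE = 10111110 (10xxxxxx ✓), payload 111110.
Byte 3: 0xB5 = 10110101 (10xxxxxx ✓), payload 110101.
Concatenate: 0101111110110101 = 0x5FB5 (16 bits → U+5FB5).

U+5FB5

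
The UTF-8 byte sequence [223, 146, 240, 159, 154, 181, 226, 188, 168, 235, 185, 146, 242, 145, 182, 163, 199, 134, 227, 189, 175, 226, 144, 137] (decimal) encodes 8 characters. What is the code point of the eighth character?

U+2409

Offset 0: leading byte 0xDF = 11011111 → 2-byte char #1 = DF 92.
Offset 2: leading byte 0xF0 = 11110000 → 4-byte char #2 = F0 9F 9A B5.
Offset 6: leading byte 0xE2 = 11100010 → 3-byte char #3 = E2 BC A8.
Offset 9: leading byte 0xEB = 11101011 → 3-byte char #4 = EB B9 92.
Offset 12: leading byte 0xF2 = 11110010 → 4-byte char #5 = F2 91 B6 A3.
Offset 16: leading byte 0xC7 = 11000111 → 2-byte char #6 = C7 86.
Offset 18: leading byte 0xE3 = 11100011 → 3-byte char #7 = E3 BD AF.
Offset 21: leading byte 0xE2 = 11100010 → 3-byte char #8 = E2 90 89.
Leading byte 0xE2 = 11100010 matches 1110xxxx → 3-byte sequence.
Byte 1: 0xE2 = 11100010, payload 0010 (4 bits).
Byte 2: 0x90 = 10010000 (10xxxxxx ✓), payload 010000.
Byte 3: 0x89 = 10001001 (10xxxxxx ✓), payload 001001.
Concatenate: 0010010000001001 = 0x2409 (16 bits → U+2409).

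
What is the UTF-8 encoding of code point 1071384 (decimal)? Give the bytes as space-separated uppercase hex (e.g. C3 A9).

F4 85 A4 98

U+105918 = 0x105918 = 1071384 decimal. In range U+10000–U+10FFFF → 4-byte form: 11110xxx 10xxxxxx 10xxxxxx 10xxxxxx.
Binary (21 bits): 100000101100100011000.
Split 3+6+6+6: 100 | 000101 | 100100 | 011000.
Byte 1: 11110100 = 0xF4.
Byte 2: 10000101 = 0x85.
Byte 3: 10100100 = 0xA4.
Byte 4: 10011000 = 0x98.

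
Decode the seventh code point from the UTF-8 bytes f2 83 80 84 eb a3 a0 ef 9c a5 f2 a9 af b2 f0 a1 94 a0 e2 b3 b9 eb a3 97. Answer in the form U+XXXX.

Offset 0: leading byte 0xF2 = 11110010 → 4-byte char #1 = F2 83 80 84.
Offset 4: leading byte 0xEB = 11101011 → 3-byte char #2 = EB A3 A0.
Offset 7: leading byte 0xEF = 11101111 → 3-byte char #3 = EF 9C A5.
Offset 10: leading byte 0xF2 = 11110010 → 4-byte char #4 = F2 A9 AF B2.
Offset 14: leading byte 0xF0 = 11110000 → 4-byte char #5 = F0 A1 94 A0.
Offset 18: leading byte 0xE2 = 11100010 → 3-byte char #6 = E2 B3 B9.
Offset 21: leading byte 0xEB = 11101011 → 3-byte char #7 = EB A3 97.
Leading byte 0xEB = 11101011 matches 1110xxxx → 3-byte sequence.
Byte 1: 0xEB = 11101011, payload 1011 (4 bits).
Byte 2: 0xA3 = 10100011 (10xxxxxx ✓), payload 100011.
Byte 3: 0x97 = 10010111 (10xxxxxx ✓), payload 010111.
Concatenate: 1011100011010111 = 0xB8D7 (16 bits → U+B8D7).

U+B8D7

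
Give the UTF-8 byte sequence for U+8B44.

U+8B44 = 0x8B44 = 35652 decimal. In range U+0800–U+FFFF → 3-byte form: 1110xxxx 10xxxxxx 10xxxxxx.
Binary (16 bits): 1000101101000100.
Split 4+6+6: 1000 | 101101 | 000100.
Byte 1: 11101000 = 0xE8.
Byte 2: 10101101 = 0xAD.
Byte 3: 10000100 = 0x84.

E8 AD 84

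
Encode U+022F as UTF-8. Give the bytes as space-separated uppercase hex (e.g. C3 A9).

C8 AF

U+022F = 0x22F = 559 decimal. In range U+0080–U+07FF → 2-byte form: 110xxxxx 10xxxxxx.
Binary (11 bits): 01000101111.
Split 5+6: 01000 | 101111.
Byte 1: 11001000 = 0xC8.
Byte 2: 10101111 = 0xAF.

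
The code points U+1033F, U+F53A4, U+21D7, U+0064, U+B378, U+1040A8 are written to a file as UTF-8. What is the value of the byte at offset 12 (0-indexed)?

U+1033F → 4-byte form F0 90 8C BF at offsets 0–3.
U+F53A4 → 4-byte form F3 B5 8E A4 at offsets 4–7.
U+21D7 → 3-byte form E2 87 97 at offsets 8–10.
U+0064 → 1-byte form 64 at offsets 11–11.
U+B378 → 3-byte form EB 8D B8 at offsets 12–14.
Offset 12 falls in char 5's range; it's byte 1 of EB 8D B8 = 0xEB.

0xEB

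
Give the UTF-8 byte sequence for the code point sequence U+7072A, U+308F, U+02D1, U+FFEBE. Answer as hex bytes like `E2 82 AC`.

U+7072A: 4-byte form → F1 B0 9C AA.
U+308F: 3-byte form → E3 82 8F.
U+02D1: 2-byte form → CB 91.
U+FFEBE: 4-byte form → F3 BF BA BE.
Concatenated (13 bytes): F1 B0 9C AA E3 82 8F CB 91 F3 BF BA BE.

F1 B0 9C AA E3 82 8F CB 91 F3 BF BA BE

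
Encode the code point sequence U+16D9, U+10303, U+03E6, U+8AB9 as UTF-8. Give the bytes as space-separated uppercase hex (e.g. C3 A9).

U+16D9: 3-byte form → E1 9B 99.
U+10303: 4-byte form → F0 90 8C 83.
U+03E6: 2-byte form → CF A6.
U+8AB9: 3-byte form → E8 AA B9.
Concatenated (12 bytes): E1 9B 99 F0 90 8C 83 CF A6 E8 AA B9.

E1 9B 99 F0 90 8C 83 CF A6 E8 AA B9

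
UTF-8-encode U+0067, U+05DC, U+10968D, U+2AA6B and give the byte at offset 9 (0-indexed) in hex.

U+0067 → 1-byte form 67 at offsets 0–0.
U+05DC → 2-byte form D7 9C at offsets 1–2.
U+10968D → 4-byte form F4 89 9A 8D at offsets 3–6.
U+2AA6B → 4-byte form F0 AA A9 AB at offsets 7–10.
Offset 9 falls in char 4's range; it's byte 3 of F0 AA A9 AB = 0xA9.

0xA9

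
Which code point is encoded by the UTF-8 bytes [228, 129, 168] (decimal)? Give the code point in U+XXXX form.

Leading byte 0xE4 = 11100100 matches 1110xxxx → 3-byte sequence.
Byte 1: 0xE4 = 11100100, payload 0100 (4 bits).
Byte 2: 0x81 = 10000001 (10xxxxxx ✓), payload 000001.
Byte 3: 0xA8 = 10101000 (10xxxxxx ✓), payload 101000.
Concatenate: 0100000001101000 = 0x4068 (16 bits → U+4068).

U+4068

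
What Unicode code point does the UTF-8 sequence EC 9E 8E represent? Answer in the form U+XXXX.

Leading byte 0xEC = 11101100 matches 1110xxxx → 3-byte sequence.
Byte 1: 0xEC = 11101100, payload 1100 (4 bits).
Byte 2: 0x9E = 10011110 (10xxxxxx ✓), payload 011110.
Byte 3: 0x8E = 10001110 (10xxxxxx ✓), payload 001110.
Concatenate: 1100011110001110 = 0xC78E (16 bits → U+C78E).

U+C78E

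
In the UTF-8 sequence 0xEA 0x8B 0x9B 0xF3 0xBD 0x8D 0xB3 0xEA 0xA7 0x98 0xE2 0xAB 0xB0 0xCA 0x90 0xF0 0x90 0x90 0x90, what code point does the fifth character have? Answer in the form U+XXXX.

U+0290

Offset 0: leading byte 0xEA = 11101010 → 3-byte char #1 = EA 8B 9B.
Offset 3: leading byte 0xF3 = 11110011 → 4-byte char #2 = F3 BD 8D B3.
Offset 7: leading byte 0xEA = 11101010 → 3-byte char #3 = EA A7 98.
Offset 10: leading byte 0xE2 = 11100010 → 3-byte char #4 = E2 AB B0.
Offset 13: leading byte 0xCA = 11001010 → 2-byte char #5 = CA 90.
Leading byte 0xCA = 11001010 matches 110xxxxx → 2-byte sequence.
Byte 1: 0xCA = 11001010, payload 01010 (5 bits).
Byte 2: 0x90 = 10010000 (10xxxxxx ✓), payload 010000.
Concatenate: 01010010000 = 0x290 (11 bits → U+0290).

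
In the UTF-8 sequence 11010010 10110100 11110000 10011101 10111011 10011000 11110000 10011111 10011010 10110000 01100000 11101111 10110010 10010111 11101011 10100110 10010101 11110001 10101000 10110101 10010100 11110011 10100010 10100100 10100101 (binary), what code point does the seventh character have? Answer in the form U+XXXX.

U+68D54

Offset 0: leading byte 0xD2 = 11010010 → 2-byte char #1 = D2 B4.
Offset 2: leading byte 0xF0 = 11110000 → 4-byte char #2 = F0 9D BB 98.
Offset 6: leading byte 0xF0 = 11110000 → 4-byte char #3 = F0 9F 9A B0.
Offset 10: leading byte 0x60 = 01100000 → 1-byte char #4 = 60.
Offset 11: leading byte 0xEF = 11101111 → 3-byte char #5 = EF B2 97.
Offset 14: leading byte 0xEB = 11101011 → 3-byte char #6 = EB A6 95.
Offset 17: leading byte 0xF1 = 11110001 → 4-byte char #7 = F1 A8 B5 94.
Leading byte 0xF1 = 11110001 matches 11110xxx → 4-byte sequence.
Byte 1: 0xF1 = 11110001, payload 001 (3 bits).
Byte 2: 0xA8 = 10101000 (10xxxxxx ✓), payload 101000.
Byte 3: 0xB5 = 10110101 (10xxxxxx ✓), payload 110101.
Byte 4: 0x94 = 10010100 (10xxxxxx ✓), payload 010100.
Concatenate: 001101000110101010100 = 0x68D54 (21 bits → U+68D54).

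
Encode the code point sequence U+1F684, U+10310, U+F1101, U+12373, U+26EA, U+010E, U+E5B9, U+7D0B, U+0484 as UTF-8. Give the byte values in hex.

F0 9F 9A 84 F0 90 8C 90 F3 B1 84 81 F0 92 8D B3 E2 9B AA C4 8E EE 96 B9 E7 B4 8B D2 84

U+1F684: 4-byte form → F0 9F 9A 84.
U+10310: 4-byte form → F0 90 8C 90.
U+F1101: 4-byte form → F3 B1 84 81.
U+12373: 4-byte form → F0 92 8D B3.
U+26EA: 3-byte form → E2 9B AA.
U+010E: 2-byte form → C4 8E.
U+E5B9: 3-byte form → EE 96 B9.
U+7D0B: 3-byte form → E7 B4 8B.
U+0484: 2-byte form → D2 84.
Concatenated (29 bytes): F0 9F 9A 84 F0 90 8C 90 F3 B1 84 81 F0 92 8D B3 E2 9B AA C4 8E EE 96 B9 E7 B4 8B D2 84.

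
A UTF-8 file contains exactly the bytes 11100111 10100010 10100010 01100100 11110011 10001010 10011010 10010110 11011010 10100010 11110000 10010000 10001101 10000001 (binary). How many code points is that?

5

Byte at offset 0: 0xE7 = 11100111 → 3-byte char (#1). Advance 3.
Byte at offset 3: 0x64 = 01100100 → 1-byte char (#2). Advance 1.
Byte at offset 4: 0xF3 = 11110011 → 4-byte char (#3). Advance 4.
Byte at offset 8: 0xDA = 11011010 → 2-byte char (#4). Advance 2.
Byte at offset 10: 0xF0 = 11110000 → 4-byte char (#5). Advance 4.
Reached end at offset 14 after 5 code points.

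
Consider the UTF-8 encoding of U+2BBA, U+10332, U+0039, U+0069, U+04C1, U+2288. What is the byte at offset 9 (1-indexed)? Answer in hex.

0x69

1-indexed offset 9 is 0-indexed offset 8.
U+2BBA → 3-byte form E2 AE BA at offsets 0–2.
U+10332 → 4-byte form F0 90 8C B2 at offsets 3–6.
U+0039 → 1-byte form 39 at offsets 7–7.
U+0069 → 1-byte form 69 at offsets 8–8.
Offset 8 falls in char 4's range; it's byte 1 of 69 = 0x69.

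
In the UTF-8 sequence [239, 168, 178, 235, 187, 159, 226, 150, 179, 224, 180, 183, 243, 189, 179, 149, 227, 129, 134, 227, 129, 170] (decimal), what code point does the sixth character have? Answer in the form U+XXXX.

Offset 0: leading byte 0xEF = 11101111 → 3-byte char #1 = EF A8 B2.
Offset 3: leading byte 0xEB = 11101011 → 3-byte char #2 = EB BB 9F.
Offset 6: leading byte 0xE2 = 11100010 → 3-byte char #3 = E2 96 B3.
Offset 9: leading byte 0xE0 = 11100000 → 3-byte char #4 = E0 B4 B7.
Offset 12: leading byte 0xF3 = 11110011 → 4-byte char #5 = F3 BD B3 95.
Offset 16: leading byte 0xE3 = 11100011 → 3-byte char #6 = E3 81 86.
Leading byte 0xE3 = 11100011 matches 1110xxxx → 3-byte sequence.
Byte 1: 0xE3 = 11100011, payload 0011 (4 bits).
Byte 2: 0x81 = 10000001 (10xxxxxx ✓), payload 000001.
Byte 3: 0x86 = 10000110 (10xxxxxx ✓), payload 000110.
Concatenate: 0011000001000110 = 0x3046 (16 bits → U+3046).

U+3046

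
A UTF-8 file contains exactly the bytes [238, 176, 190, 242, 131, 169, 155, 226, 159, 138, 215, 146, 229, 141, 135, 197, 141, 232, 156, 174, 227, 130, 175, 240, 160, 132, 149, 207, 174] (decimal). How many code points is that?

10

Byte at offset 0: 0xEE = 11101110 → 3-byte char (#1). Advance 3.
Byte at offset 3: 0xF2 = 11110010 → 4-byte char (#2). Advance 4.
Byte at offset 7: 0xE2 = 11100010 → 3-byte char (#3). Advance 3.
Byte at offset 10: 0xD7 = 11010111 → 2-byte char (#4). Advance 2.
Byte at offset 12: 0xE5 = 11100101 → 3-byte char (#5). Advance 3.
Byte at offset 15: 0xC5 = 11000101 → 2-byte char (#6). Advance 2.
Byte at offset 17: 0xE8 = 11101000 → 3-byte char (#7). Advance 3.
Byte at offset 20: 0xE3 = 11100011 → 3-byte char (#8). Advance 3.
Byte at offset 23: 0xF0 = 11110000 → 4-byte char (#9). Advance 4.
Byte at offset 27: 0xCF = 11001111 → 2-byte char (#10). Advance 2.
Reached end at offset 29 after 10 code points.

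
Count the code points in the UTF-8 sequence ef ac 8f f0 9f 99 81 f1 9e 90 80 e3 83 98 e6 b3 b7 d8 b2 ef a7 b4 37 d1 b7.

9

Byte at offset 0: 0xEF = 11101111 → 3-byte char (#1). Advance 3.
Byte at offset 3: 0xF0 = 11110000 → 4-byte char (#2). Advance 4.
Byte at offset 7: 0xF1 = 11110001 → 4-byte char (#3). Advance 4.
Byte at offset 11: 0xE3 = 11100011 → 3-byte char (#4). Advance 3.
Byte at offset 14: 0xE6 = 11100110 → 3-byte char (#5). Advance 3.
Byte at offset 17: 0xD8 = 11011000 → 2-byte char (#6). Advance 2.
Byte at offset 19: 0xEF = 11101111 → 3-byte char (#7). Advance 3.
Byte at offset 22: 0x37 = 00110111 → 1-byte char (#8). Advance 1.
Byte at offset 23: 0xD1 = 11010001 → 2-byte char (#9). Advance 2.
Reached end at offset 25 after 9 code points.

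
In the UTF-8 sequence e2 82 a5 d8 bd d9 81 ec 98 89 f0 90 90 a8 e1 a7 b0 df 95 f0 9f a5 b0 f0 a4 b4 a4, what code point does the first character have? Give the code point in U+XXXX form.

U+20A5

Offset 0: leading byte 0xE2 = 11100010 → 3-byte char #1 = E2 82 A5.
Leading byte 0xE2 = 11100010 matches 1110xxxx → 3-byte sequence.
Byte 1: 0xE2 = 11100010, payload 0010 (4 bits).
Byte 2: 0x82 = 10000010 (10xxxxxx ✓), payload 000010.
Byte 3: 0xA5 = 10100101 (10xxxxxx ✓), payload 100101.
Concatenate: 0010000010100101 = 0x20A5 (16 bits → U+20A5).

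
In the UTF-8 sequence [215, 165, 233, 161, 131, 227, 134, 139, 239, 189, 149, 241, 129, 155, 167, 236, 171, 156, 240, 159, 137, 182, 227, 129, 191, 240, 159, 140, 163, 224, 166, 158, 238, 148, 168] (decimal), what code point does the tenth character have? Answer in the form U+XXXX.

U+099E

Offset 0: leading byte 0xD7 = 11010111 → 2-byte char #1 = D7 A5.
Offset 2: leading byte 0xE9 = 11101001 → 3-byte char #2 = E9 A1 83.
Offset 5: leading byte 0xE3 = 11100011 → 3-byte char #3 = E3 86 8B.
Offset 8: leading byte 0xEF = 11101111 → 3-byte char #4 = EF BD 95.
Offset 11: leading byte 0xF1 = 11110001 → 4-byte char #5 = F1 81 9B A7.
Offset 15: leading byte 0xEC = 11101100 → 3-byte char #6 = EC AB 9C.
Offset 18: leading byte 0xF0 = 11110000 → 4-byte char #7 = F0 9F 89 B6.
Offset 22: leading byte 0xE3 = 11100011 → 3-byte char #8 = E3 81 BF.
Offset 25: leading byte 0xF0 = 11110000 → 4-byte char #9 = F0 9F 8C A3.
Offset 29: leading byte 0xE0 = 11100000 → 3-byte char #10 = E0 A6 9E.
Leading byte 0xE0 = 11100000 matches 1110xxxx → 3-byte sequence.
Byte 1: 0xE0 = 11100000, payload 0000 (4 bits).
Byte 2: 0xA6 = 10100110 (10xxxxxx ✓), payload 100110.
Byte 3: 0x9E = 10011110 (10xxxxxx ✓), payload 011110.
Concatenate: 0000100110011110 = 0x99E (16 bits → U+099E).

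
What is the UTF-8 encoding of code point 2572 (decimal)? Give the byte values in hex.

E0 A8 8C

U+0A0C = 0xA0C = 2572 decimal. In range U+0800–U+FFFF → 3-byte form: 1110xxxx 10xxxxxx 10xxxxxx.
Binary (16 bits): 0000101000001100.
Split 4+6+6: 0000 | 101000 | 001100.
Byte 1: 11100000 = 0xE0.
Byte 2: 10101000 = 0xA8.
Byte 3: 10001100 = 0x8C.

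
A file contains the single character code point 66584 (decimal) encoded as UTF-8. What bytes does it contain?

U+10418 = 0x10418 = 66584 decimal. In range U+10000–U+10FFFF → 4-byte form: 11110xxx 10xxxxxx 10xxxxxx 10xxxxxx.
Binary (21 bits): 000010000010000011000.
Split 3+6+6+6: 000 | 010000 | 010000 | 011000.
Byte 1: 11110000 = 0xF0.
Byte 2: 10010000 = 0x90.
Byte 3: 10010000 = 0x90.
Byte 4: 10011000 = 0x98.

F0 90 90 98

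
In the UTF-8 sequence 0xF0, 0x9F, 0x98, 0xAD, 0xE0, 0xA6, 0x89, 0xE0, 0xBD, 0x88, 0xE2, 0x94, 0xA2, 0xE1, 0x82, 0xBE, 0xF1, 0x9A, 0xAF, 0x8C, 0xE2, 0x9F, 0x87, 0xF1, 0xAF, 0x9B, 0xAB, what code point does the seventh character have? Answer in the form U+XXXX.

Offset 0: leading byte 0xF0 = 11110000 → 4-byte char #1 = F0 9F 98 AD.
Offset 4: leading byte 0xE0 = 11100000 → 3-byte char #2 = E0 A6 89.
Offset 7: leading byte 0xE0 = 11100000 → 3-byte char #3 = E0 BD 88.
Offset 10: leading byte 0xE2 = 11100010 → 3-byte char #4 = E2 94 A2.
Offset 13: leading byte 0xE1 = 11100001 → 3-byte char #5 = E1 82 BE.
Offset 16: leading byte 0xF1 = 11110001 → 4-byte char #6 = F1 9A AF 8C.
Offset 20: leading byte 0xE2 = 11100010 → 3-byte char #7 = E2 9F 87.
Leading byte 0xE2 = 11100010 matches 1110xxxx → 3-byte sequence.
Byte 1: 0xE2 = 11100010, payload 0010 (4 bits).
Byte 2: 0x9F = 10011111 (10xxxxxx ✓), payload 011111.
Byte 3: 0x87 = 10000111 (10xxxxxx ✓), payload 000111.
Concatenate: 0010011111000111 = 0x27C7 (16 bits → U+27C7).

U+27C7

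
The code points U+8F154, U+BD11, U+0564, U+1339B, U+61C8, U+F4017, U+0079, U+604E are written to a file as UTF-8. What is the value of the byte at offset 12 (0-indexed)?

0x9B

U+8F154 → 4-byte form F2 8F 85 94 at offsets 0–3.
U+BD11 → 3-byte form EB B4 91 at offsets 4–6.
U+0564 → 2-byte form D5 A4 at offsets 7–8.
U+1339B → 4-byte form F0 93 8E 9B at offsets 9–12.
Offset 12 falls in char 4's range; it's byte 4 of F0 93 8E 9B = 0x9B.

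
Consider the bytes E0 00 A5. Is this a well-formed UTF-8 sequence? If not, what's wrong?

Leading byte 0xE0 = 11100000 → 3-byte form.
Byte 2 is 0x00 = 00000000, which is not 10xxxxxx — expected a continuation byte.

invalid (non-continuation byte where continuation expected)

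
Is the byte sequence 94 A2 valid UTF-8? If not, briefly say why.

invalid (continuation byte with no leading byte)

Byte 0x94 = 10010100 has the form 10xxxxxx — a continuation byte — but there is no preceding leading byte.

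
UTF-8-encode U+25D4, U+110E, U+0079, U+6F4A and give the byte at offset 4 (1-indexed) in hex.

1-indexed offset 4 is 0-indexed offset 3.
U+25D4 → 3-byte form E2 97 94 at offsets 0–2.
U+110E → 3-byte form E1 84 8E at offsets 3–5.
Offset 3 falls in char 2's range; it's byte 1 of E1 84 8E = 0xE1.

0xE1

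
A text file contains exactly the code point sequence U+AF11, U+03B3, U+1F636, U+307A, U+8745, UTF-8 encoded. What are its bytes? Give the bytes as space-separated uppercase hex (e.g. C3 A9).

EA BC 91 CE B3 F0 9F 98 B6 E3 81 BA E8 9D 85

U+AF11: 3-byte form → EA BC 91.
U+03B3: 2-byte form → CE B3.
U+1F636: 4-byte form → F0 9F 98 B6.
U+307A: 3-byte form → E3 81 BA.
U+8745: 3-byte form → E8 9D 85.
Concatenated (15 bytes): EA BC 91 CE B3 F0 9F 98 B6 E3 81 BA E8 9D 85.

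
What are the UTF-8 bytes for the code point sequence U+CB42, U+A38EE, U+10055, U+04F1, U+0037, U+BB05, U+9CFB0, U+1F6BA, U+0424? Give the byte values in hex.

EC AD 82 F2 A3 A3 AE F0 90 81 95 D3 B1 37 EB AC 85 F2 9C BE B0 F0 9F 9A BA D0 A4

U+CB42: 3-byte form → EC AD 82.
U+A38EE: 4-byte form → F2 A3 A3 AE.
U+10055: 4-byte form → F0 90 81 95.
U+04F1: 2-byte form → D3 B1.
U+0037: 1-byte form → 37.
U+BB05: 3-byte form → EB AC 85.
U+9CFB0: 4-byte form → F2 9C BE B0.
U+1F6BA: 4-byte form → F0 9F 9A BA.
U+0424: 2-byte form → D0 A4.
Concatenated (27 bytes): EC AD 82 F2 A3 A3 AE F0 90 81 95 D3 B1 37 EB AC 85 F2 9C BE B0 F0 9F 9A BA D0 A4.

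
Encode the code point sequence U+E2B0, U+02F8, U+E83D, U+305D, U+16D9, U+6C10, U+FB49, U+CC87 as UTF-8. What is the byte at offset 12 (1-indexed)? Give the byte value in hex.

0xE1

1-indexed offset 12 is 0-indexed offset 11.
U+E2B0 → 3-byte form EE 8A B0 at offsets 0–2.
U+02F8 → 2-byte form CB B8 at offsets 3–4.
U+E83D → 3-byte form EE A0 BD at offsets 5–7.
U+305D → 3-byte form E3 81 9D at offsets 8–10.
U+16D9 → 3-byte form E1 9B 99 at offsets 11–13.
Offset 11 falls in char 5's range; it's byte 1 of E1 9B 99 = 0xE1.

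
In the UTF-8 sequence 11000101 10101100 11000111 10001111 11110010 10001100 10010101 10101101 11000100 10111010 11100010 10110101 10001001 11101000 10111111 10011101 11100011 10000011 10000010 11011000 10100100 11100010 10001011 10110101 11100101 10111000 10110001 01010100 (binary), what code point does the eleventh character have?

U+0054

Offset 0: leading byte 0xC5 = 11000101 → 2-byte char #1 = C5 AC.
Offset 2: leading byte 0xC7 = 11000111 → 2-byte char #2 = C7 8F.
Offset 4: leading byte 0xF2 = 11110010 → 4-byte char #3 = F2 8C 95 AD.
Offset 8: leading byte 0xC4 = 11000100 → 2-byte char #4 = C4 BA.
Offset 10: leading byte 0xE2 = 11100010 → 3-byte char #5 = E2 B5 89.
Offset 13: leading byte 0xE8 = 11101000 → 3-byte char #6 = E8 BF 9D.
Offset 16: leading byte 0xE3 = 11100011 → 3-byte char #7 = E3 83 82.
Offset 19: leading byte 0xD8 = 11011000 → 2-byte char #8 = D8 A4.
Offset 21: leading byte 0xE2 = 11100010 → 3-byte char #9 = E2 8B B5.
Offset 24: leading byte 0xE5 = 11100101 → 3-byte char #10 = E5 B8 B1.
Offset 27: leading byte 0x54 = 01010100 → 1-byte char #11 = 54.
Leading byte 0x54 = 01010100 matches 0xxxxxxx → 1-byte sequence.
Byte 1: 0x54 = 01010100, payload 1010100 (7 bits).
Concatenate: 1010100 = 0x54 (7 bits → U+0054).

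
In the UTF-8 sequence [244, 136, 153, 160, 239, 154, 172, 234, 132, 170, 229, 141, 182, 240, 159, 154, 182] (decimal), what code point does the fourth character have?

Offset 0: leading byte 0xF4 = 11110100 → 4-byte char #1 = F4 88 99 A0.
Offset 4: leading byte 0xEF = 11101111 → 3-byte char #2 = EF 9A AC.
Offset 7: leading byte 0xEA = 11101010 → 3-byte char #3 = EA 84 AA.
Offset 10: leading byte 0xE5 = 11100101 → 3-byte char #4 = E5 8D B6.
Leading byte 0xE5 = 11100101 matches 1110xxxx → 3-byte sequence.
Byte 1: 0xE5 = 11100101, payload 0101 (4 bits).
Byte 2: 0x8D = 10001101 (10xxxxxx ✓), payload 001101.
Byte 3: 0xB6 = 10110110 (10xxxxxx ✓), payload 110110.
Concatenate: 0101001101110110 = 0x5376 (16 bits → U+5376).

U+5376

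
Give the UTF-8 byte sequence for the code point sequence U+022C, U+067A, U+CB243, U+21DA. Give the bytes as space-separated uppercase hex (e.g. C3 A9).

C8 AC D9 BA F3 8B 89 83 E2 87 9A

U+022C: 2-byte form → C8 AC.
U+067A: 2-byte form → D9 BA.
U+CB243: 4-byte form → F3 8B 89 83.
U+21DA: 3-byte form → E2 87 9A.
Concatenated (11 bytes): C8 AC D9 BA F3 8B 89 83 E2 87 9A.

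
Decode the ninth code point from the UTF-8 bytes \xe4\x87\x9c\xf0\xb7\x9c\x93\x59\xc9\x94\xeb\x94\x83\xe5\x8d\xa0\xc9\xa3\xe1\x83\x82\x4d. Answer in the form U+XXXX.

U+004D

Offset 0: leading byte 0xE4 = 11100100 → 3-byte char #1 = E4 87 9C.
Offset 3: leading byte 0xF0 = 11110000 → 4-byte char #2 = F0 B7 9C 93.
Offset 7: leading byte 0x59 = 01011001 → 1-byte char #3 = 59.
Offset 8: leading byte 0xC9 = 11001001 → 2-byte char #4 = C9 94.
Offset 10: leading byte 0xEB = 11101011 → 3-byte char #5 = EB 94 83.
Offset 13: leading byte 0xE5 = 11100101 → 3-byte char #6 = E5 8D A0.
Offset 16: leading byte 0xC9 = 11001001 → 2-byte char #7 = C9 A3.
Offset 18: leading byte 0xE1 = 11100001 → 3-byte char #8 = E1 83 82.
Offset 21: leading byte 0x4D = 01001101 → 1-byte char #9 = 4D.
Leading byte 0x4D = 01001101 matches 0xxxxxxx → 1-byte sequence.
Byte 1: 0x4D = 01001101, payload 1001101 (7 bits).
Concatenate: 1001101 = 0x4D (7 bits → U+004D).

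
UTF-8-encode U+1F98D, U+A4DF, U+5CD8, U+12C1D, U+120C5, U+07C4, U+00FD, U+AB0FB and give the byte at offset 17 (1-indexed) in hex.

0x83

1-indexed offset 17 is 0-indexed offset 16.
U+1F98D → 4-byte form F0 9F A6 8D at offsets 0–3.
U+A4DF → 3-byte form EA 93 9F at offsets 4–6.
U+5CD8 → 3-byte form E5 B3 98 at offsets 7–9.
U+12C1D → 4-byte form F0 92 B0 9D at offsets 10–13.
U+120C5 → 4-byte form F0 92 83 85 at offsets 14–17.
Offset 16 falls in char 5's range; it's byte 3 of F0 92 83 85 = 0x83.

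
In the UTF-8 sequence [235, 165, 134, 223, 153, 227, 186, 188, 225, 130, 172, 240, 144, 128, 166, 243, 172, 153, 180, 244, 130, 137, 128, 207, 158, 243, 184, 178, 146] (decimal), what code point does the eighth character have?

Offset 0: leading byte 0xEB = 11101011 → 3-byte char #1 = EB A5 86.
Offset 3: leading byte 0xDF = 11011111 → 2-byte char #2 = DF 99.
Offset 5: leading byte 0xE3 = 11100011 → 3-byte char #3 = E3 BA BC.
Offset 8: leading byte 0xE1 = 11100001 → 3-byte char #4 = E1 82 AC.
Offset 11: leading byte 0xF0 = 11110000 → 4-byte char #5 = F0 90 80 A6.
Offset 15: leading byte 0xF3 = 11110011 → 4-byte char #6 = F3 AC 99 B4.
Offset 19: leading byte 0xF4 = 11110100 → 4-byte char #7 = F4 82 89 80.
Offset 23: leading byte 0xCF = 11001111 → 2-byte char #8 = CF 9E.
Leading byte 0xCF = 11001111 matches 110xxxxx → 2-byte sequence.
Byte 1: 0xCF = 11001111, payload 01111 (5 bits).
Byte 2: 0x9E = 10011110 (10xxxxxx ✓), payload 011110.
Concatenate: 01111011110 = 0x3DE (11 bits → U+03DE).

U+03DE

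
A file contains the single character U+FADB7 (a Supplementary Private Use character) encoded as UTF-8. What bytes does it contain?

F3 BA B6 B7

U+FADB7 = 0xFADB7 = 1027511 decimal. In range U+10000–U+10FFFF → 4-byte form: 11110xxx 10xxxxxx 10xxxxxx 10xxxxxx.
Binary (21 bits): 011111010110110110111.
Split 3+6+6+6: 011 | 111010 | 110110 | 110111.
Byte 1: 11110011 = 0xF3.
Byte 2: 10111010 = 0xBA.
Byte 3: 10110110 = 0xB6.
Byte 4: 10110111 = 0xB7.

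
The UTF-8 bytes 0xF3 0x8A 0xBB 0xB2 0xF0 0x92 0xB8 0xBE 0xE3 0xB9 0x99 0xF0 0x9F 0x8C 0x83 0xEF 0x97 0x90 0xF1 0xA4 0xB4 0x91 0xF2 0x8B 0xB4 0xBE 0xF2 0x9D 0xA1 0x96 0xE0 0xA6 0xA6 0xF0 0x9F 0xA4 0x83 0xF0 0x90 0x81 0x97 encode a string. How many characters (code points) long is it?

Byte at offset 0: 0xF3 = 11110011 → 4-byte char (#1). Advance 4.
Byte at offset 4: 0xF0 = 11110000 → 4-byte char (#2). Advance 4.
Byte at offset 8: 0xE3 = 11100011 → 3-byte char (#3). Advance 3.
Byte at offset 11: 0xF0 = 11110000 → 4-byte char (#4). Advance 4.
Byte at offset 15: 0xEF = 11101111 → 3-byte char (#5). Advance 3.
Byte at offset 18: 0xF1 = 11110001 → 4-byte char (#6). Advance 4.
Byte at offset 22: 0xF2 = 11110010 → 4-byte char (#7). Advance 4.
Byte at offset 26: 0xF2 = 11110010 → 4-byte char (#8). Advance 4.
Byte at offset 30: 0xE0 = 11100000 → 3-byte char (#9). Advance 3.
Byte at offset 33: 0xF0 = 11110000 → 4-byte char (#10). Advance 4.
Byte at offset 37: 0xF0 = 11110000 → 4-byte char (#11). Advance 4.
Reached end at offset 41 after 11 code points.

11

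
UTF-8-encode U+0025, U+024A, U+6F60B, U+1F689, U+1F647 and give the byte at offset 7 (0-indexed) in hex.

0xF0

U+0025 → 1-byte form 25 at offsets 0–0.
U+024A → 2-byte form C9 8A at offsets 1–2.
U+6F60B → 4-byte form F1 AF 98 8B at offsets 3–6.
U+1F689 → 4-byte form F0 9F 9A 89 at offsets 7–10.
Offset 7 falls in char 4's range; it's byte 1 of F0 9F 9A 89 = 0xF0.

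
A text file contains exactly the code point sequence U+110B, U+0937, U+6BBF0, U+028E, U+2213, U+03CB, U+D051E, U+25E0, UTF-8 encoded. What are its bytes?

U+110B: 3-byte form → E1 84 8B.
U+0937: 3-byte form → E0 A4 B7.
U+6BBF0: 4-byte form → F1 AB AF B0.
U+028E: 2-byte form → CA 8E.
U+2213: 3-byte form → E2 88 93.
U+03CB: 2-byte form → CF 8B.
U+D051E: 4-byte form → F3 90 94 9E.
U+25E0: 3-byte form → E2 97 A0.
Concatenated (24 bytes): E1 84 8B E0 A4 B7 F1 AB AF B0 CA 8E E2 88 93 CF 8B F3 90 94 9E E2 97 A0.

E1 84 8B E0 A4 B7 F1 AB AF B0 CA 8E E2 88 93 CF 8B F3 90 94 9E E2 97 A0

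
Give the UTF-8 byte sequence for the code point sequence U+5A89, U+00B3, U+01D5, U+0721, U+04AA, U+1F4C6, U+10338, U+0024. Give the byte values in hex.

U+5A89: 3-byte form → E5 AA 89.
U+00B3: 2-byte form → C2 B3.
U+01D5: 2-byte form → C7 95.
U+0721: 2-byte form → DC A1.
U+04AA: 2-byte form → D2 AA.
U+1F4C6: 4-byte form → F0 9F 93 86.
U+10338: 4-byte form → F0 90 8C B8.
U+0024: 1-byte form → 24.
Concatenated (20 bytes): E5 AA 89 C2 B3 C7 95 DC A1 D2 AA F0 9F 93 86 F0 90 8C B8 24.

E5 AA 89 C2 B3 C7 95 DC A1 D2 AA F0 9F 93 86 F0 90 8C B8 24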